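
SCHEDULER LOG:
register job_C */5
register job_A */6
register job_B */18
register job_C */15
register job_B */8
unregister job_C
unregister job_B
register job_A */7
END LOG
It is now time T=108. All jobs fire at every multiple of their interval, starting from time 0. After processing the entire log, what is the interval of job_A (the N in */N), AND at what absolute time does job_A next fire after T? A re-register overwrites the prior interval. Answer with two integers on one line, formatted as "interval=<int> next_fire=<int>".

Op 1: register job_C */5 -> active={job_C:*/5}
Op 2: register job_A */6 -> active={job_A:*/6, job_C:*/5}
Op 3: register job_B */18 -> active={job_A:*/6, job_B:*/18, job_C:*/5}
Op 4: register job_C */15 -> active={job_A:*/6, job_B:*/18, job_C:*/15}
Op 5: register job_B */8 -> active={job_A:*/6, job_B:*/8, job_C:*/15}
Op 6: unregister job_C -> active={job_A:*/6, job_B:*/8}
Op 7: unregister job_B -> active={job_A:*/6}
Op 8: register job_A */7 -> active={job_A:*/7}
Final interval of job_A = 7
Next fire of job_A after T=108: (108//7+1)*7 = 112

Answer: interval=7 next_fire=112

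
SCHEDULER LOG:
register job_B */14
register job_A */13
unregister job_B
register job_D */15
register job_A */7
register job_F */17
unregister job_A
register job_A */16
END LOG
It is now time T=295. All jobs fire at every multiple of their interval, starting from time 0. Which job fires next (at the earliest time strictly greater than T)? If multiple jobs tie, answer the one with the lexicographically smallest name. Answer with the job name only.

Answer: job_D

Derivation:
Op 1: register job_B */14 -> active={job_B:*/14}
Op 2: register job_A */13 -> active={job_A:*/13, job_B:*/14}
Op 3: unregister job_B -> active={job_A:*/13}
Op 4: register job_D */15 -> active={job_A:*/13, job_D:*/15}
Op 5: register job_A */7 -> active={job_A:*/7, job_D:*/15}
Op 6: register job_F */17 -> active={job_A:*/7, job_D:*/15, job_F:*/17}
Op 7: unregister job_A -> active={job_D:*/15, job_F:*/17}
Op 8: register job_A */16 -> active={job_A:*/16, job_D:*/15, job_F:*/17}
  job_A: interval 16, next fire after T=295 is 304
  job_D: interval 15, next fire after T=295 is 300
  job_F: interval 17, next fire after T=295 is 306
Earliest = 300, winner (lex tiebreak) = job_D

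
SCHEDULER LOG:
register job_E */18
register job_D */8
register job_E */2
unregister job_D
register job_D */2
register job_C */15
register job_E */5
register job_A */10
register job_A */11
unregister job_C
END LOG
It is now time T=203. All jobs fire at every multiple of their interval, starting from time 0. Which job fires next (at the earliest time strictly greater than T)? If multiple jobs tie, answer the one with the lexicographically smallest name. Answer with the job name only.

Answer: job_D

Derivation:
Op 1: register job_E */18 -> active={job_E:*/18}
Op 2: register job_D */8 -> active={job_D:*/8, job_E:*/18}
Op 3: register job_E */2 -> active={job_D:*/8, job_E:*/2}
Op 4: unregister job_D -> active={job_E:*/2}
Op 5: register job_D */2 -> active={job_D:*/2, job_E:*/2}
Op 6: register job_C */15 -> active={job_C:*/15, job_D:*/2, job_E:*/2}
Op 7: register job_E */5 -> active={job_C:*/15, job_D:*/2, job_E:*/5}
Op 8: register job_A */10 -> active={job_A:*/10, job_C:*/15, job_D:*/2, job_E:*/5}
Op 9: register job_A */11 -> active={job_A:*/11, job_C:*/15, job_D:*/2, job_E:*/5}
Op 10: unregister job_C -> active={job_A:*/11, job_D:*/2, job_E:*/5}
  job_A: interval 11, next fire after T=203 is 209
  job_D: interval 2, next fire after T=203 is 204
  job_E: interval 5, next fire after T=203 is 205
Earliest = 204, winner (lex tiebreak) = job_D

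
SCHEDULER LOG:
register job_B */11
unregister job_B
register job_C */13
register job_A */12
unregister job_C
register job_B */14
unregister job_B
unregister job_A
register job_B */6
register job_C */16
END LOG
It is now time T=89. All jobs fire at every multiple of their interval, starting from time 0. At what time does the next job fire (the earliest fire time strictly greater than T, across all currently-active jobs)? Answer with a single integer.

Op 1: register job_B */11 -> active={job_B:*/11}
Op 2: unregister job_B -> active={}
Op 3: register job_C */13 -> active={job_C:*/13}
Op 4: register job_A */12 -> active={job_A:*/12, job_C:*/13}
Op 5: unregister job_C -> active={job_A:*/12}
Op 6: register job_B */14 -> active={job_A:*/12, job_B:*/14}
Op 7: unregister job_B -> active={job_A:*/12}
Op 8: unregister job_A -> active={}
Op 9: register job_B */6 -> active={job_B:*/6}
Op 10: register job_C */16 -> active={job_B:*/6, job_C:*/16}
  job_B: interval 6, next fire after T=89 is 90
  job_C: interval 16, next fire after T=89 is 96
Earliest fire time = 90 (job job_B)

Answer: 90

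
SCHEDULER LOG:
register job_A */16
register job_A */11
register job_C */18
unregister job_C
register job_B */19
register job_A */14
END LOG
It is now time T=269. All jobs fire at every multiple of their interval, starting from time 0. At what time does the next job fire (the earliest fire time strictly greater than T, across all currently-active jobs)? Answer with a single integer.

Answer: 280

Derivation:
Op 1: register job_A */16 -> active={job_A:*/16}
Op 2: register job_A */11 -> active={job_A:*/11}
Op 3: register job_C */18 -> active={job_A:*/11, job_C:*/18}
Op 4: unregister job_C -> active={job_A:*/11}
Op 5: register job_B */19 -> active={job_A:*/11, job_B:*/19}
Op 6: register job_A */14 -> active={job_A:*/14, job_B:*/19}
  job_A: interval 14, next fire after T=269 is 280
  job_B: interval 19, next fire after T=269 is 285
Earliest fire time = 280 (job job_A)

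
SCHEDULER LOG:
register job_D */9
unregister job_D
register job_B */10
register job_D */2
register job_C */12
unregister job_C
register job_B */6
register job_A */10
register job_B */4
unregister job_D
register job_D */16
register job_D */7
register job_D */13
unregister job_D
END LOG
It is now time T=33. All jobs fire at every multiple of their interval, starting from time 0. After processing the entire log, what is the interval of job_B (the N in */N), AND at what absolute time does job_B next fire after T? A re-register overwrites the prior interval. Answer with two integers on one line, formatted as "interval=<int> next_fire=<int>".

Answer: interval=4 next_fire=36

Derivation:
Op 1: register job_D */9 -> active={job_D:*/9}
Op 2: unregister job_D -> active={}
Op 3: register job_B */10 -> active={job_B:*/10}
Op 4: register job_D */2 -> active={job_B:*/10, job_D:*/2}
Op 5: register job_C */12 -> active={job_B:*/10, job_C:*/12, job_D:*/2}
Op 6: unregister job_C -> active={job_B:*/10, job_D:*/2}
Op 7: register job_B */6 -> active={job_B:*/6, job_D:*/2}
Op 8: register job_A */10 -> active={job_A:*/10, job_B:*/6, job_D:*/2}
Op 9: register job_B */4 -> active={job_A:*/10, job_B:*/4, job_D:*/2}
Op 10: unregister job_D -> active={job_A:*/10, job_B:*/4}
Op 11: register job_D */16 -> active={job_A:*/10, job_B:*/4, job_D:*/16}
Op 12: register job_D */7 -> active={job_A:*/10, job_B:*/4, job_D:*/7}
Op 13: register job_D */13 -> active={job_A:*/10, job_B:*/4, job_D:*/13}
Op 14: unregister job_D -> active={job_A:*/10, job_B:*/4}
Final interval of job_B = 4
Next fire of job_B after T=33: (33//4+1)*4 = 36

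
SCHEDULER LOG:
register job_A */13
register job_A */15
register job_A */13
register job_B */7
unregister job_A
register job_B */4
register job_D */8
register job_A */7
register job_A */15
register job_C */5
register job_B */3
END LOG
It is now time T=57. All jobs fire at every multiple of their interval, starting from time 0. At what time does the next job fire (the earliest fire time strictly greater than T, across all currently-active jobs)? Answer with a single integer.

Answer: 60

Derivation:
Op 1: register job_A */13 -> active={job_A:*/13}
Op 2: register job_A */15 -> active={job_A:*/15}
Op 3: register job_A */13 -> active={job_A:*/13}
Op 4: register job_B */7 -> active={job_A:*/13, job_B:*/7}
Op 5: unregister job_A -> active={job_B:*/7}
Op 6: register job_B */4 -> active={job_B:*/4}
Op 7: register job_D */8 -> active={job_B:*/4, job_D:*/8}
Op 8: register job_A */7 -> active={job_A:*/7, job_B:*/4, job_D:*/8}
Op 9: register job_A */15 -> active={job_A:*/15, job_B:*/4, job_D:*/8}
Op 10: register job_C */5 -> active={job_A:*/15, job_B:*/4, job_C:*/5, job_D:*/8}
Op 11: register job_B */3 -> active={job_A:*/15, job_B:*/3, job_C:*/5, job_D:*/8}
  job_A: interval 15, next fire after T=57 is 60
  job_B: interval 3, next fire after T=57 is 60
  job_C: interval 5, next fire after T=57 is 60
  job_D: interval 8, next fire after T=57 is 64
Earliest fire time = 60 (job job_A)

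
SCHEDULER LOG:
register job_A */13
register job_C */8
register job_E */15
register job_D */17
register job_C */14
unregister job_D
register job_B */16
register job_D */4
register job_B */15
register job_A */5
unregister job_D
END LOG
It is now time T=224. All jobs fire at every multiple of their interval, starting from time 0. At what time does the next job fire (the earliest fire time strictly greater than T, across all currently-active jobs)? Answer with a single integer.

Answer: 225

Derivation:
Op 1: register job_A */13 -> active={job_A:*/13}
Op 2: register job_C */8 -> active={job_A:*/13, job_C:*/8}
Op 3: register job_E */15 -> active={job_A:*/13, job_C:*/8, job_E:*/15}
Op 4: register job_D */17 -> active={job_A:*/13, job_C:*/8, job_D:*/17, job_E:*/15}
Op 5: register job_C */14 -> active={job_A:*/13, job_C:*/14, job_D:*/17, job_E:*/15}
Op 6: unregister job_D -> active={job_A:*/13, job_C:*/14, job_E:*/15}
Op 7: register job_B */16 -> active={job_A:*/13, job_B:*/16, job_C:*/14, job_E:*/15}
Op 8: register job_D */4 -> active={job_A:*/13, job_B:*/16, job_C:*/14, job_D:*/4, job_E:*/15}
Op 9: register job_B */15 -> active={job_A:*/13, job_B:*/15, job_C:*/14, job_D:*/4, job_E:*/15}
Op 10: register job_A */5 -> active={job_A:*/5, job_B:*/15, job_C:*/14, job_D:*/4, job_E:*/15}
Op 11: unregister job_D -> active={job_A:*/5, job_B:*/15, job_C:*/14, job_E:*/15}
  job_A: interval 5, next fire after T=224 is 225
  job_B: interval 15, next fire after T=224 is 225
  job_C: interval 14, next fire after T=224 is 238
  job_E: interval 15, next fire after T=224 is 225
Earliest fire time = 225 (job job_A)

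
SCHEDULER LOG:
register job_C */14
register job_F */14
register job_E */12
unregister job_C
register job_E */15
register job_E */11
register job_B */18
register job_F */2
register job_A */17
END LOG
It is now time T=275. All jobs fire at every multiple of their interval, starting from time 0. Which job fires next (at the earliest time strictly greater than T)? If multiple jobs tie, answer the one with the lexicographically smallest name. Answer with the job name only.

Answer: job_F

Derivation:
Op 1: register job_C */14 -> active={job_C:*/14}
Op 2: register job_F */14 -> active={job_C:*/14, job_F:*/14}
Op 3: register job_E */12 -> active={job_C:*/14, job_E:*/12, job_F:*/14}
Op 4: unregister job_C -> active={job_E:*/12, job_F:*/14}
Op 5: register job_E */15 -> active={job_E:*/15, job_F:*/14}
Op 6: register job_E */11 -> active={job_E:*/11, job_F:*/14}
Op 7: register job_B */18 -> active={job_B:*/18, job_E:*/11, job_F:*/14}
Op 8: register job_F */2 -> active={job_B:*/18, job_E:*/11, job_F:*/2}
Op 9: register job_A */17 -> active={job_A:*/17, job_B:*/18, job_E:*/11, job_F:*/2}
  job_A: interval 17, next fire after T=275 is 289
  job_B: interval 18, next fire after T=275 is 288
  job_E: interval 11, next fire after T=275 is 286
  job_F: interval 2, next fire after T=275 is 276
Earliest = 276, winner (lex tiebreak) = job_F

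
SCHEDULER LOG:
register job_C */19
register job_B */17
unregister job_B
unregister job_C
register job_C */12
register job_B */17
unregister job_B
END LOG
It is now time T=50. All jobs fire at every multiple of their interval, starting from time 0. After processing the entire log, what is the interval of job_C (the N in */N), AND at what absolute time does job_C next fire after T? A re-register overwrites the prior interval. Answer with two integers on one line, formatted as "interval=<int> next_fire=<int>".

Op 1: register job_C */19 -> active={job_C:*/19}
Op 2: register job_B */17 -> active={job_B:*/17, job_C:*/19}
Op 3: unregister job_B -> active={job_C:*/19}
Op 4: unregister job_C -> active={}
Op 5: register job_C */12 -> active={job_C:*/12}
Op 6: register job_B */17 -> active={job_B:*/17, job_C:*/12}
Op 7: unregister job_B -> active={job_C:*/12}
Final interval of job_C = 12
Next fire of job_C after T=50: (50//12+1)*12 = 60

Answer: interval=12 next_fire=60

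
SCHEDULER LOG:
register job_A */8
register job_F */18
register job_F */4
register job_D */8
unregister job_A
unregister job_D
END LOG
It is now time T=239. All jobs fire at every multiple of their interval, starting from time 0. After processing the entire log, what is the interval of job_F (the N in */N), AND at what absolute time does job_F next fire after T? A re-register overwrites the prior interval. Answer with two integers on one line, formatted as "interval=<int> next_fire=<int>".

Op 1: register job_A */8 -> active={job_A:*/8}
Op 2: register job_F */18 -> active={job_A:*/8, job_F:*/18}
Op 3: register job_F */4 -> active={job_A:*/8, job_F:*/4}
Op 4: register job_D */8 -> active={job_A:*/8, job_D:*/8, job_F:*/4}
Op 5: unregister job_A -> active={job_D:*/8, job_F:*/4}
Op 6: unregister job_D -> active={job_F:*/4}
Final interval of job_F = 4
Next fire of job_F after T=239: (239//4+1)*4 = 240

Answer: interval=4 next_fire=240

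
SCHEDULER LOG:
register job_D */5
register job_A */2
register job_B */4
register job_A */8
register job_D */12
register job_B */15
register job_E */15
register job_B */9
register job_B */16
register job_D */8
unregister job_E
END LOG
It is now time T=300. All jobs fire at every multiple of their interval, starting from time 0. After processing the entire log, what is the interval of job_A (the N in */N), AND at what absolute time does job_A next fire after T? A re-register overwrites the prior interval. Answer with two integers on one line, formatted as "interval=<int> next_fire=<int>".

Answer: interval=8 next_fire=304

Derivation:
Op 1: register job_D */5 -> active={job_D:*/5}
Op 2: register job_A */2 -> active={job_A:*/2, job_D:*/5}
Op 3: register job_B */4 -> active={job_A:*/2, job_B:*/4, job_D:*/5}
Op 4: register job_A */8 -> active={job_A:*/8, job_B:*/4, job_D:*/5}
Op 5: register job_D */12 -> active={job_A:*/8, job_B:*/4, job_D:*/12}
Op 6: register job_B */15 -> active={job_A:*/8, job_B:*/15, job_D:*/12}
Op 7: register job_E */15 -> active={job_A:*/8, job_B:*/15, job_D:*/12, job_E:*/15}
Op 8: register job_B */9 -> active={job_A:*/8, job_B:*/9, job_D:*/12, job_E:*/15}
Op 9: register job_B */16 -> active={job_A:*/8, job_B:*/16, job_D:*/12, job_E:*/15}
Op 10: register job_D */8 -> active={job_A:*/8, job_B:*/16, job_D:*/8, job_E:*/15}
Op 11: unregister job_E -> active={job_A:*/8, job_B:*/16, job_D:*/8}
Final interval of job_A = 8
Next fire of job_A after T=300: (300//8+1)*8 = 304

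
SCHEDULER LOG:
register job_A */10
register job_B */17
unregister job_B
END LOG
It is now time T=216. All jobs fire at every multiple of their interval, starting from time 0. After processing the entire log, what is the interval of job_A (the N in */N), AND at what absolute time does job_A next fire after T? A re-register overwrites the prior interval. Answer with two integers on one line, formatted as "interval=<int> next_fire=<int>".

Answer: interval=10 next_fire=220

Derivation:
Op 1: register job_A */10 -> active={job_A:*/10}
Op 2: register job_B */17 -> active={job_A:*/10, job_B:*/17}
Op 3: unregister job_B -> active={job_A:*/10}
Final interval of job_A = 10
Next fire of job_A after T=216: (216//10+1)*10 = 220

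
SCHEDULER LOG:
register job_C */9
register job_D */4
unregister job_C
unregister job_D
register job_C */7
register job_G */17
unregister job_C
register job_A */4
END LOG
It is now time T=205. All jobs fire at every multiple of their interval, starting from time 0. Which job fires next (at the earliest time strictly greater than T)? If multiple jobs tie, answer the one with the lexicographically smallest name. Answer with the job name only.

Op 1: register job_C */9 -> active={job_C:*/9}
Op 2: register job_D */4 -> active={job_C:*/9, job_D:*/4}
Op 3: unregister job_C -> active={job_D:*/4}
Op 4: unregister job_D -> active={}
Op 5: register job_C */7 -> active={job_C:*/7}
Op 6: register job_G */17 -> active={job_C:*/7, job_G:*/17}
Op 7: unregister job_C -> active={job_G:*/17}
Op 8: register job_A */4 -> active={job_A:*/4, job_G:*/17}
  job_A: interval 4, next fire after T=205 is 208
  job_G: interval 17, next fire after T=205 is 221
Earliest = 208, winner (lex tiebreak) = job_A

Answer: job_A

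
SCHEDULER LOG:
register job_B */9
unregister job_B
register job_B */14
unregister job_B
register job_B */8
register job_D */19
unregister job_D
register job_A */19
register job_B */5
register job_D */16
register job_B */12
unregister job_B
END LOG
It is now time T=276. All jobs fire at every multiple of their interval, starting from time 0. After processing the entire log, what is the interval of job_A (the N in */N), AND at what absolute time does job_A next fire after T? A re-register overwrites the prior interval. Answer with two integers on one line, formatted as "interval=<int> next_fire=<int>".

Op 1: register job_B */9 -> active={job_B:*/9}
Op 2: unregister job_B -> active={}
Op 3: register job_B */14 -> active={job_B:*/14}
Op 4: unregister job_B -> active={}
Op 5: register job_B */8 -> active={job_B:*/8}
Op 6: register job_D */19 -> active={job_B:*/8, job_D:*/19}
Op 7: unregister job_D -> active={job_B:*/8}
Op 8: register job_A */19 -> active={job_A:*/19, job_B:*/8}
Op 9: register job_B */5 -> active={job_A:*/19, job_B:*/5}
Op 10: register job_D */16 -> active={job_A:*/19, job_B:*/5, job_D:*/16}
Op 11: register job_B */12 -> active={job_A:*/19, job_B:*/12, job_D:*/16}
Op 12: unregister job_B -> active={job_A:*/19, job_D:*/16}
Final interval of job_A = 19
Next fire of job_A after T=276: (276//19+1)*19 = 285

Answer: interval=19 next_fire=285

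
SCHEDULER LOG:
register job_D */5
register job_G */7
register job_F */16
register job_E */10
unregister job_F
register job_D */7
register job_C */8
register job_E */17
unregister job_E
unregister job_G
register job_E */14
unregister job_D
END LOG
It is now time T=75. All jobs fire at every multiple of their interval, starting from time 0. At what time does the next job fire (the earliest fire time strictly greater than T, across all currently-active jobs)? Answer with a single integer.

Op 1: register job_D */5 -> active={job_D:*/5}
Op 2: register job_G */7 -> active={job_D:*/5, job_G:*/7}
Op 3: register job_F */16 -> active={job_D:*/5, job_F:*/16, job_G:*/7}
Op 4: register job_E */10 -> active={job_D:*/5, job_E:*/10, job_F:*/16, job_G:*/7}
Op 5: unregister job_F -> active={job_D:*/5, job_E:*/10, job_G:*/7}
Op 6: register job_D */7 -> active={job_D:*/7, job_E:*/10, job_G:*/7}
Op 7: register job_C */8 -> active={job_C:*/8, job_D:*/7, job_E:*/10, job_G:*/7}
Op 8: register job_E */17 -> active={job_C:*/8, job_D:*/7, job_E:*/17, job_G:*/7}
Op 9: unregister job_E -> active={job_C:*/8, job_D:*/7, job_G:*/7}
Op 10: unregister job_G -> active={job_C:*/8, job_D:*/7}
Op 11: register job_E */14 -> active={job_C:*/8, job_D:*/7, job_E:*/14}
Op 12: unregister job_D -> active={job_C:*/8, job_E:*/14}
  job_C: interval 8, next fire after T=75 is 80
  job_E: interval 14, next fire after T=75 is 84
Earliest fire time = 80 (job job_C)

Answer: 80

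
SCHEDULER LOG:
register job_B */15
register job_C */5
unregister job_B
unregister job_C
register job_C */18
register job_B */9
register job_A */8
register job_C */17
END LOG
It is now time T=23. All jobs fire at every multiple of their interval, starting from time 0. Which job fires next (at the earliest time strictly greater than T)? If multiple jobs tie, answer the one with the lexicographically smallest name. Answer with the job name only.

Answer: job_A

Derivation:
Op 1: register job_B */15 -> active={job_B:*/15}
Op 2: register job_C */5 -> active={job_B:*/15, job_C:*/5}
Op 3: unregister job_B -> active={job_C:*/5}
Op 4: unregister job_C -> active={}
Op 5: register job_C */18 -> active={job_C:*/18}
Op 6: register job_B */9 -> active={job_B:*/9, job_C:*/18}
Op 7: register job_A */8 -> active={job_A:*/8, job_B:*/9, job_C:*/18}
Op 8: register job_C */17 -> active={job_A:*/8, job_B:*/9, job_C:*/17}
  job_A: interval 8, next fire after T=23 is 24
  job_B: interval 9, next fire after T=23 is 27
  job_C: interval 17, next fire after T=23 is 34
Earliest = 24, winner (lex tiebreak) = job_A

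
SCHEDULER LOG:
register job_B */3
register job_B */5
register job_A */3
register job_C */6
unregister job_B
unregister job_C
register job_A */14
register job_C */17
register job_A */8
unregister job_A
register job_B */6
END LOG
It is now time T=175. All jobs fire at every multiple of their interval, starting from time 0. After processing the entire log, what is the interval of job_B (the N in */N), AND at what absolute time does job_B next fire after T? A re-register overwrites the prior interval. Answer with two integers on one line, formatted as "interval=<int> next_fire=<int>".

Answer: interval=6 next_fire=180

Derivation:
Op 1: register job_B */3 -> active={job_B:*/3}
Op 2: register job_B */5 -> active={job_B:*/5}
Op 3: register job_A */3 -> active={job_A:*/3, job_B:*/5}
Op 4: register job_C */6 -> active={job_A:*/3, job_B:*/5, job_C:*/6}
Op 5: unregister job_B -> active={job_A:*/3, job_C:*/6}
Op 6: unregister job_C -> active={job_A:*/3}
Op 7: register job_A */14 -> active={job_A:*/14}
Op 8: register job_C */17 -> active={job_A:*/14, job_C:*/17}
Op 9: register job_A */8 -> active={job_A:*/8, job_C:*/17}
Op 10: unregister job_A -> active={job_C:*/17}
Op 11: register job_B */6 -> active={job_B:*/6, job_C:*/17}
Final interval of job_B = 6
Next fire of job_B after T=175: (175//6+1)*6 = 180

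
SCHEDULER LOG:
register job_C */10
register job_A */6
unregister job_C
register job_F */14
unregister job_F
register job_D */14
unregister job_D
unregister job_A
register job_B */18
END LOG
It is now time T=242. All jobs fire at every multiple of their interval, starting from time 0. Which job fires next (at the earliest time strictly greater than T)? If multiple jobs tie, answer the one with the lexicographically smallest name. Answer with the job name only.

Answer: job_B

Derivation:
Op 1: register job_C */10 -> active={job_C:*/10}
Op 2: register job_A */6 -> active={job_A:*/6, job_C:*/10}
Op 3: unregister job_C -> active={job_A:*/6}
Op 4: register job_F */14 -> active={job_A:*/6, job_F:*/14}
Op 5: unregister job_F -> active={job_A:*/6}
Op 6: register job_D */14 -> active={job_A:*/6, job_D:*/14}
Op 7: unregister job_D -> active={job_A:*/6}
Op 8: unregister job_A -> active={}
Op 9: register job_B */18 -> active={job_B:*/18}
  job_B: interval 18, next fire after T=242 is 252
Earliest = 252, winner (lex tiebreak) = job_B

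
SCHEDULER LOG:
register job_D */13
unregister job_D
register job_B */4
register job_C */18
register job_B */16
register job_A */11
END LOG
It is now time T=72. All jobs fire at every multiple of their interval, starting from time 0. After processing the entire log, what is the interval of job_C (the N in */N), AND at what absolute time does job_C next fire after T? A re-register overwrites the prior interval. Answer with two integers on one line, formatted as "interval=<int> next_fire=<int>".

Op 1: register job_D */13 -> active={job_D:*/13}
Op 2: unregister job_D -> active={}
Op 3: register job_B */4 -> active={job_B:*/4}
Op 4: register job_C */18 -> active={job_B:*/4, job_C:*/18}
Op 5: register job_B */16 -> active={job_B:*/16, job_C:*/18}
Op 6: register job_A */11 -> active={job_A:*/11, job_B:*/16, job_C:*/18}
Final interval of job_C = 18
Next fire of job_C after T=72: (72//18+1)*18 = 90

Answer: interval=18 next_fire=90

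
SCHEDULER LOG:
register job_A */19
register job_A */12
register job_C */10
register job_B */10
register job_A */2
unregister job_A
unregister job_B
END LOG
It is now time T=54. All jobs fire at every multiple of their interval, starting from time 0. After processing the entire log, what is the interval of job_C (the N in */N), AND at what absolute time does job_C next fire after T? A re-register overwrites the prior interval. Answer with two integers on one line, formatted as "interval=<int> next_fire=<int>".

Op 1: register job_A */19 -> active={job_A:*/19}
Op 2: register job_A */12 -> active={job_A:*/12}
Op 3: register job_C */10 -> active={job_A:*/12, job_C:*/10}
Op 4: register job_B */10 -> active={job_A:*/12, job_B:*/10, job_C:*/10}
Op 5: register job_A */2 -> active={job_A:*/2, job_B:*/10, job_C:*/10}
Op 6: unregister job_A -> active={job_B:*/10, job_C:*/10}
Op 7: unregister job_B -> active={job_C:*/10}
Final interval of job_C = 10
Next fire of job_C after T=54: (54//10+1)*10 = 60

Answer: interval=10 next_fire=60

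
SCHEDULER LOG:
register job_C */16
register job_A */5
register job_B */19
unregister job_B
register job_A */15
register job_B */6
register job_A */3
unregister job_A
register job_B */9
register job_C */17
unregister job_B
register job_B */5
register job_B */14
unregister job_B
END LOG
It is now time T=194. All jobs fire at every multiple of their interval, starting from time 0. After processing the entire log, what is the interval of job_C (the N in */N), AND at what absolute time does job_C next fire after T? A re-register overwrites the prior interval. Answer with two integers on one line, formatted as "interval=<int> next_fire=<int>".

Answer: interval=17 next_fire=204

Derivation:
Op 1: register job_C */16 -> active={job_C:*/16}
Op 2: register job_A */5 -> active={job_A:*/5, job_C:*/16}
Op 3: register job_B */19 -> active={job_A:*/5, job_B:*/19, job_C:*/16}
Op 4: unregister job_B -> active={job_A:*/5, job_C:*/16}
Op 5: register job_A */15 -> active={job_A:*/15, job_C:*/16}
Op 6: register job_B */6 -> active={job_A:*/15, job_B:*/6, job_C:*/16}
Op 7: register job_A */3 -> active={job_A:*/3, job_B:*/6, job_C:*/16}
Op 8: unregister job_A -> active={job_B:*/6, job_C:*/16}
Op 9: register job_B */9 -> active={job_B:*/9, job_C:*/16}
Op 10: register job_C */17 -> active={job_B:*/9, job_C:*/17}
Op 11: unregister job_B -> active={job_C:*/17}
Op 12: register job_B */5 -> active={job_B:*/5, job_C:*/17}
Op 13: register job_B */14 -> active={job_B:*/14, job_C:*/17}
Op 14: unregister job_B -> active={job_C:*/17}
Final interval of job_C = 17
Next fire of job_C after T=194: (194//17+1)*17 = 204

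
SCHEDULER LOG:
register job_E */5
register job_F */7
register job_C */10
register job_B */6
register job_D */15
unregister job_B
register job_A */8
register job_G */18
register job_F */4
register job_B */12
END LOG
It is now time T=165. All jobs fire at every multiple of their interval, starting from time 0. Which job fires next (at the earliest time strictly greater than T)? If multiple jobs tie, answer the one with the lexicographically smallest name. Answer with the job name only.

Answer: job_A

Derivation:
Op 1: register job_E */5 -> active={job_E:*/5}
Op 2: register job_F */7 -> active={job_E:*/5, job_F:*/7}
Op 3: register job_C */10 -> active={job_C:*/10, job_E:*/5, job_F:*/7}
Op 4: register job_B */6 -> active={job_B:*/6, job_C:*/10, job_E:*/5, job_F:*/7}
Op 5: register job_D */15 -> active={job_B:*/6, job_C:*/10, job_D:*/15, job_E:*/5, job_F:*/7}
Op 6: unregister job_B -> active={job_C:*/10, job_D:*/15, job_E:*/5, job_F:*/7}
Op 7: register job_A */8 -> active={job_A:*/8, job_C:*/10, job_D:*/15, job_E:*/5, job_F:*/7}
Op 8: register job_G */18 -> active={job_A:*/8, job_C:*/10, job_D:*/15, job_E:*/5, job_F:*/7, job_G:*/18}
Op 9: register job_F */4 -> active={job_A:*/8, job_C:*/10, job_D:*/15, job_E:*/5, job_F:*/4, job_G:*/18}
Op 10: register job_B */12 -> active={job_A:*/8, job_B:*/12, job_C:*/10, job_D:*/15, job_E:*/5, job_F:*/4, job_G:*/18}
  job_A: interval 8, next fire after T=165 is 168
  job_B: interval 12, next fire after T=165 is 168
  job_C: interval 10, next fire after T=165 is 170
  job_D: interval 15, next fire after T=165 is 180
  job_E: interval 5, next fire after T=165 is 170
  job_F: interval 4, next fire after T=165 is 168
  job_G: interval 18, next fire after T=165 is 180
Earliest = 168, winner (lex tiebreak) = job_A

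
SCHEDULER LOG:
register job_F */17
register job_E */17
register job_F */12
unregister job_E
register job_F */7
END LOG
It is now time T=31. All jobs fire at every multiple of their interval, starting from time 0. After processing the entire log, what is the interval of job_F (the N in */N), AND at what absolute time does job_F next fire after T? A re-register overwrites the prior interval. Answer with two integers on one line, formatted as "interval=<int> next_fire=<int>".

Answer: interval=7 next_fire=35

Derivation:
Op 1: register job_F */17 -> active={job_F:*/17}
Op 2: register job_E */17 -> active={job_E:*/17, job_F:*/17}
Op 3: register job_F */12 -> active={job_E:*/17, job_F:*/12}
Op 4: unregister job_E -> active={job_F:*/12}
Op 5: register job_F */7 -> active={job_F:*/7}
Final interval of job_F = 7
Next fire of job_F after T=31: (31//7+1)*7 = 35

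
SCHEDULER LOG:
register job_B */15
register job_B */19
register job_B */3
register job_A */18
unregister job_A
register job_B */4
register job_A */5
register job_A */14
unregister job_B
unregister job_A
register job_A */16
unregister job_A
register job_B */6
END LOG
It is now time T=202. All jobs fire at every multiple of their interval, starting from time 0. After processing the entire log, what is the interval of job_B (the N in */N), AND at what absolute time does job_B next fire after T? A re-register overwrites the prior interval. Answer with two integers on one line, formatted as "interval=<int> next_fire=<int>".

Answer: interval=6 next_fire=204

Derivation:
Op 1: register job_B */15 -> active={job_B:*/15}
Op 2: register job_B */19 -> active={job_B:*/19}
Op 3: register job_B */3 -> active={job_B:*/3}
Op 4: register job_A */18 -> active={job_A:*/18, job_B:*/3}
Op 5: unregister job_A -> active={job_B:*/3}
Op 6: register job_B */4 -> active={job_B:*/4}
Op 7: register job_A */5 -> active={job_A:*/5, job_B:*/4}
Op 8: register job_A */14 -> active={job_A:*/14, job_B:*/4}
Op 9: unregister job_B -> active={job_A:*/14}
Op 10: unregister job_A -> active={}
Op 11: register job_A */16 -> active={job_A:*/16}
Op 12: unregister job_A -> active={}
Op 13: register job_B */6 -> active={job_B:*/6}
Final interval of job_B = 6
Next fire of job_B after T=202: (202//6+1)*6 = 204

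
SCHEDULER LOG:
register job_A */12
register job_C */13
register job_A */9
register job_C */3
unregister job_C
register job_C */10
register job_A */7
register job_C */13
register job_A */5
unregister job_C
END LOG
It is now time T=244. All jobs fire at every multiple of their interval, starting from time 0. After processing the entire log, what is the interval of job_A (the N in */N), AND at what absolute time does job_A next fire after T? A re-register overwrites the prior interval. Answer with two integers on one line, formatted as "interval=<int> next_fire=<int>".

Op 1: register job_A */12 -> active={job_A:*/12}
Op 2: register job_C */13 -> active={job_A:*/12, job_C:*/13}
Op 3: register job_A */9 -> active={job_A:*/9, job_C:*/13}
Op 4: register job_C */3 -> active={job_A:*/9, job_C:*/3}
Op 5: unregister job_C -> active={job_A:*/9}
Op 6: register job_C */10 -> active={job_A:*/9, job_C:*/10}
Op 7: register job_A */7 -> active={job_A:*/7, job_C:*/10}
Op 8: register job_C */13 -> active={job_A:*/7, job_C:*/13}
Op 9: register job_A */5 -> active={job_A:*/5, job_C:*/13}
Op 10: unregister job_C -> active={job_A:*/5}
Final interval of job_A = 5
Next fire of job_A after T=244: (244//5+1)*5 = 245

Answer: interval=5 next_fire=245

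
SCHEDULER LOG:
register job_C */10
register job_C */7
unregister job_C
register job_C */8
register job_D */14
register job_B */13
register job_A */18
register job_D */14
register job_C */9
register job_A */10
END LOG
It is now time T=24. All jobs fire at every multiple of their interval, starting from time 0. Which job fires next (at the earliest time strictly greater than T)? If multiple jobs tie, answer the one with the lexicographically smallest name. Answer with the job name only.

Op 1: register job_C */10 -> active={job_C:*/10}
Op 2: register job_C */7 -> active={job_C:*/7}
Op 3: unregister job_C -> active={}
Op 4: register job_C */8 -> active={job_C:*/8}
Op 5: register job_D */14 -> active={job_C:*/8, job_D:*/14}
Op 6: register job_B */13 -> active={job_B:*/13, job_C:*/8, job_D:*/14}
Op 7: register job_A */18 -> active={job_A:*/18, job_B:*/13, job_C:*/8, job_D:*/14}
Op 8: register job_D */14 -> active={job_A:*/18, job_B:*/13, job_C:*/8, job_D:*/14}
Op 9: register job_C */9 -> active={job_A:*/18, job_B:*/13, job_C:*/9, job_D:*/14}
Op 10: register job_A */10 -> active={job_A:*/10, job_B:*/13, job_C:*/9, job_D:*/14}
  job_A: interval 10, next fire after T=24 is 30
  job_B: interval 13, next fire after T=24 is 26
  job_C: interval 9, next fire after T=24 is 27
  job_D: interval 14, next fire after T=24 is 28
Earliest = 26, winner (lex tiebreak) = job_B

Answer: job_B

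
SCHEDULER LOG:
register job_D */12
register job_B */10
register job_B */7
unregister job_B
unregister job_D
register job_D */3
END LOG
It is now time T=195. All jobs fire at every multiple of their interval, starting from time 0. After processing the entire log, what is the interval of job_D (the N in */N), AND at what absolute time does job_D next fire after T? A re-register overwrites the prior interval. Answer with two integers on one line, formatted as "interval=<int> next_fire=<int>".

Answer: interval=3 next_fire=198

Derivation:
Op 1: register job_D */12 -> active={job_D:*/12}
Op 2: register job_B */10 -> active={job_B:*/10, job_D:*/12}
Op 3: register job_B */7 -> active={job_B:*/7, job_D:*/12}
Op 4: unregister job_B -> active={job_D:*/12}
Op 5: unregister job_D -> active={}
Op 6: register job_D */3 -> active={job_D:*/3}
Final interval of job_D = 3
Next fire of job_D after T=195: (195//3+1)*3 = 198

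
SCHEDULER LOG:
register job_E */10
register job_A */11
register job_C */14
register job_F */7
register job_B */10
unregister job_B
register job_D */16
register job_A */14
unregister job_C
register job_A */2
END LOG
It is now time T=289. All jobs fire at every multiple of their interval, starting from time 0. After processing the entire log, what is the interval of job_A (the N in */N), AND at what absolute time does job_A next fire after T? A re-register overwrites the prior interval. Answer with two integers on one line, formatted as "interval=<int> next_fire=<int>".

Op 1: register job_E */10 -> active={job_E:*/10}
Op 2: register job_A */11 -> active={job_A:*/11, job_E:*/10}
Op 3: register job_C */14 -> active={job_A:*/11, job_C:*/14, job_E:*/10}
Op 4: register job_F */7 -> active={job_A:*/11, job_C:*/14, job_E:*/10, job_F:*/7}
Op 5: register job_B */10 -> active={job_A:*/11, job_B:*/10, job_C:*/14, job_E:*/10, job_F:*/7}
Op 6: unregister job_B -> active={job_A:*/11, job_C:*/14, job_E:*/10, job_F:*/7}
Op 7: register job_D */16 -> active={job_A:*/11, job_C:*/14, job_D:*/16, job_E:*/10, job_F:*/7}
Op 8: register job_A */14 -> active={job_A:*/14, job_C:*/14, job_D:*/16, job_E:*/10, job_F:*/7}
Op 9: unregister job_C -> active={job_A:*/14, job_D:*/16, job_E:*/10, job_F:*/7}
Op 10: register job_A */2 -> active={job_A:*/2, job_D:*/16, job_E:*/10, job_F:*/7}
Final interval of job_A = 2
Next fire of job_A after T=289: (289//2+1)*2 = 290

Answer: interval=2 next_fire=290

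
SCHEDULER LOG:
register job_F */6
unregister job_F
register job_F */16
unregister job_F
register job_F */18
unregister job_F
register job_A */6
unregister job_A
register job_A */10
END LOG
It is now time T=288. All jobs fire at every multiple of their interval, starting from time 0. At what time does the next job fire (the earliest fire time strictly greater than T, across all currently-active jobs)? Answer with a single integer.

Op 1: register job_F */6 -> active={job_F:*/6}
Op 2: unregister job_F -> active={}
Op 3: register job_F */16 -> active={job_F:*/16}
Op 4: unregister job_F -> active={}
Op 5: register job_F */18 -> active={job_F:*/18}
Op 6: unregister job_F -> active={}
Op 7: register job_A */6 -> active={job_A:*/6}
Op 8: unregister job_A -> active={}
Op 9: register job_A */10 -> active={job_A:*/10}
  job_A: interval 10, next fire after T=288 is 290
Earliest fire time = 290 (job job_A)

Answer: 290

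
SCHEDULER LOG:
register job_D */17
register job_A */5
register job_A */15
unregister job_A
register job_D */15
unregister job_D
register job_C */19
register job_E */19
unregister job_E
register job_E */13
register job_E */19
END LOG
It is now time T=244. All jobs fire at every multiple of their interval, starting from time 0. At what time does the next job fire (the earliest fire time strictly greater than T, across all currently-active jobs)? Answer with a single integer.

Answer: 247

Derivation:
Op 1: register job_D */17 -> active={job_D:*/17}
Op 2: register job_A */5 -> active={job_A:*/5, job_D:*/17}
Op 3: register job_A */15 -> active={job_A:*/15, job_D:*/17}
Op 4: unregister job_A -> active={job_D:*/17}
Op 5: register job_D */15 -> active={job_D:*/15}
Op 6: unregister job_D -> active={}
Op 7: register job_C */19 -> active={job_C:*/19}
Op 8: register job_E */19 -> active={job_C:*/19, job_E:*/19}
Op 9: unregister job_E -> active={job_C:*/19}
Op 10: register job_E */13 -> active={job_C:*/19, job_E:*/13}
Op 11: register job_E */19 -> active={job_C:*/19, job_E:*/19}
  job_C: interval 19, next fire after T=244 is 247
  job_E: interval 19, next fire after T=244 is 247
Earliest fire time = 247 (job job_C)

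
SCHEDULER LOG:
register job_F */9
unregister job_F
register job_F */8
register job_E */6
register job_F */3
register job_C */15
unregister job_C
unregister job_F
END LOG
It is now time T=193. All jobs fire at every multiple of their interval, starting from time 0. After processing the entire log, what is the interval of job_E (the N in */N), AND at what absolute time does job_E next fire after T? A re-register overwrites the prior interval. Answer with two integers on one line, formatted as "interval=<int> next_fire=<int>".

Op 1: register job_F */9 -> active={job_F:*/9}
Op 2: unregister job_F -> active={}
Op 3: register job_F */8 -> active={job_F:*/8}
Op 4: register job_E */6 -> active={job_E:*/6, job_F:*/8}
Op 5: register job_F */3 -> active={job_E:*/6, job_F:*/3}
Op 6: register job_C */15 -> active={job_C:*/15, job_E:*/6, job_F:*/3}
Op 7: unregister job_C -> active={job_E:*/6, job_F:*/3}
Op 8: unregister job_F -> active={job_E:*/6}
Final interval of job_E = 6
Next fire of job_E after T=193: (193//6+1)*6 = 198

Answer: interval=6 next_fire=198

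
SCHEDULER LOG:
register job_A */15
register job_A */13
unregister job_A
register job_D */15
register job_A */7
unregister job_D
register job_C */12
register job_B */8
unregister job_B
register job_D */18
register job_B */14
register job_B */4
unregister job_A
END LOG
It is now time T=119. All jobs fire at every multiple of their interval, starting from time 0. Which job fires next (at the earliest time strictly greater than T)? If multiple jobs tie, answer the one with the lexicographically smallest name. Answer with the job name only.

Answer: job_B

Derivation:
Op 1: register job_A */15 -> active={job_A:*/15}
Op 2: register job_A */13 -> active={job_A:*/13}
Op 3: unregister job_A -> active={}
Op 4: register job_D */15 -> active={job_D:*/15}
Op 5: register job_A */7 -> active={job_A:*/7, job_D:*/15}
Op 6: unregister job_D -> active={job_A:*/7}
Op 7: register job_C */12 -> active={job_A:*/7, job_C:*/12}
Op 8: register job_B */8 -> active={job_A:*/7, job_B:*/8, job_C:*/12}
Op 9: unregister job_B -> active={job_A:*/7, job_C:*/12}
Op 10: register job_D */18 -> active={job_A:*/7, job_C:*/12, job_D:*/18}
Op 11: register job_B */14 -> active={job_A:*/7, job_B:*/14, job_C:*/12, job_D:*/18}
Op 12: register job_B */4 -> active={job_A:*/7, job_B:*/4, job_C:*/12, job_D:*/18}
Op 13: unregister job_A -> active={job_B:*/4, job_C:*/12, job_D:*/18}
  job_B: interval 4, next fire after T=119 is 120
  job_C: interval 12, next fire after T=119 is 120
  job_D: interval 18, next fire after T=119 is 126
Earliest = 120, winner (lex tiebreak) = job_B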